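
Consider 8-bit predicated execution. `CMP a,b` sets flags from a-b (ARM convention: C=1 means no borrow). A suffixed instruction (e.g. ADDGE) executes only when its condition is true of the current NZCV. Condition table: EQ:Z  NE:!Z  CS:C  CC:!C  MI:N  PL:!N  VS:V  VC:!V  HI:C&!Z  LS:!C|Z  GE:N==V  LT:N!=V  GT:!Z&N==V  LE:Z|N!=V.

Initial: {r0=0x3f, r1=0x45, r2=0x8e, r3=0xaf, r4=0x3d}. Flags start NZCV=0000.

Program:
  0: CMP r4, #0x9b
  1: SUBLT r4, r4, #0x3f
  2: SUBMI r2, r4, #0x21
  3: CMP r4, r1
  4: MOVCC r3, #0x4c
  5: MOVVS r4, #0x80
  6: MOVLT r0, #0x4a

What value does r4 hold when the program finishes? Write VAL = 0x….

VAL = 0x3d

[0] flags=1001 → (cmp)
[1] flags=1001 LT?F → skip
[2] flags=1001 MI?T → r2=0x1c
[3] flags=1000 → (cmp)
[4] flags=1000 CC?T → r3=0x4c
[5] flags=1000 VS?F → skip
[6] flags=1000 LT?T → r0=0x4a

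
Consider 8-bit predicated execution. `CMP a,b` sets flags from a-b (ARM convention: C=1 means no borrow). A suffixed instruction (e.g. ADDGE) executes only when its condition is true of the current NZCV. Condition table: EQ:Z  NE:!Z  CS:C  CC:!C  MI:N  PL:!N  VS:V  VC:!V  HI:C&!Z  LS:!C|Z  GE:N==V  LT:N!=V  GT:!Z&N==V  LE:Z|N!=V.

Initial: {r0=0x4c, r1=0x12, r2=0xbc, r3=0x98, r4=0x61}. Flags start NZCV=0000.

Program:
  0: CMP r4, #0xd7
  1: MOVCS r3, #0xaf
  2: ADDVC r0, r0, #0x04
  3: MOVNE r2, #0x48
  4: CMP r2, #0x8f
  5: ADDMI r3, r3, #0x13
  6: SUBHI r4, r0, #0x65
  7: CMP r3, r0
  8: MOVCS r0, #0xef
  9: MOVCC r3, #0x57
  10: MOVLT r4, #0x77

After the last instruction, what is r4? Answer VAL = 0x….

VAL = 0x77

0: ✓ CMP  NZCV=1001
1: · MOVCS
2: · ADDVC
3: ✓ MOVNE  r2←0x48
4: ✓ CMP  NZCV=1001
5: ✓ ADDMI  r3←0xab
6: · SUBHI
7: ✓ CMP  NZCV=0011
8: ✓ MOVCS  r0←0xef
9: · MOVCC
10: ✓ MOVLT  r4←0x77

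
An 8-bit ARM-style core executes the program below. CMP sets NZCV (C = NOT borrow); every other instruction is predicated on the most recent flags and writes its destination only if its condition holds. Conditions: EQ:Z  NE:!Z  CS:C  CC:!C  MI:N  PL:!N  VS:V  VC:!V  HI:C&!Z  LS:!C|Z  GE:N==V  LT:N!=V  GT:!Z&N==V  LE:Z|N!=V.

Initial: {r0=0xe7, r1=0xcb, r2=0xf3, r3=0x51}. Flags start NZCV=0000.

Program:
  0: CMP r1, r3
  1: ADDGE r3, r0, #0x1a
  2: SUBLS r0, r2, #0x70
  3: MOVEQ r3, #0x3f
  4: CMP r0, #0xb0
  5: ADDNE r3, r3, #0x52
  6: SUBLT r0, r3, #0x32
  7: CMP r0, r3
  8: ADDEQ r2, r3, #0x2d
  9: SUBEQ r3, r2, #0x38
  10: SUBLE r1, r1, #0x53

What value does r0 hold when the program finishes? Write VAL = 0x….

VAL = 0xe7

[0] flags=0011 → (cmp)
[1] flags=0011 GE?F → skip
[2] flags=0011 LS?F → skip
[3] flags=0011 EQ?F → skip
[4] flags=0010 → (cmp)
[5] flags=0010 NE?T → r3=0xa3
[6] flags=0010 LT?F → skip
[7] flags=0010 → (cmp)
[8] flags=0010 EQ?F → skip
[9] flags=0010 EQ?F → skip
[10] flags=0010 LE?F → skip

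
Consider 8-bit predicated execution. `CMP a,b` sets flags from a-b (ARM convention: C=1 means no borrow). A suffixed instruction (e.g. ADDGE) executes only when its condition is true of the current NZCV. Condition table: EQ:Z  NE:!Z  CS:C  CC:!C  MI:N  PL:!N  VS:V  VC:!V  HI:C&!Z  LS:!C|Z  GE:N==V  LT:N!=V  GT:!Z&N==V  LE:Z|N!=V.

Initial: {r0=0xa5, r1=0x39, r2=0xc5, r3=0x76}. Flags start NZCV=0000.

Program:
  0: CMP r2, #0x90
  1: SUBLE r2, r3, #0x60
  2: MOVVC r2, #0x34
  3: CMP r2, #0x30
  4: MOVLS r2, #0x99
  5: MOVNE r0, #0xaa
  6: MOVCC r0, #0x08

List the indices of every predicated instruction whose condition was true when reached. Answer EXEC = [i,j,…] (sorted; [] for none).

0: ✓ CMP  NZCV=0010
1: · SUBLE
2: ✓ MOVVC  r2←0x34
3: ✓ CMP  NZCV=0010
4: · MOVLS
5: ✓ MOVNE  r0←0xaa
6: · MOVCC

EXEC = [2,5]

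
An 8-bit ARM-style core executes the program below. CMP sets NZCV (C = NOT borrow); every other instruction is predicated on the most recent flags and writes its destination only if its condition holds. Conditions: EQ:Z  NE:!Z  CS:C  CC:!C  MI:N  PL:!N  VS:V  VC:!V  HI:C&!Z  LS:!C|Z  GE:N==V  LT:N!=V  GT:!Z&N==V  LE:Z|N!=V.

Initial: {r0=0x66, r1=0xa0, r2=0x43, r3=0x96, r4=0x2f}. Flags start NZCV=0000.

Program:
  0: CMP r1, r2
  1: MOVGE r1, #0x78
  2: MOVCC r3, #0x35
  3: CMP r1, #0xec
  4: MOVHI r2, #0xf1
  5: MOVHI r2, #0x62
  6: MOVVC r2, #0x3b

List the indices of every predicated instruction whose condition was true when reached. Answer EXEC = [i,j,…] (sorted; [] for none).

EXEC = [6]

[0] flags=0011 → (cmp)
[1] flags=0011 GE?F → skip
[2] flags=0011 CC?F → skip
[3] flags=1000 → (cmp)
[4] flags=1000 HI?F → skip
[5] flags=1000 HI?F → skip
[6] flags=1000 VC?T → r2=0x3b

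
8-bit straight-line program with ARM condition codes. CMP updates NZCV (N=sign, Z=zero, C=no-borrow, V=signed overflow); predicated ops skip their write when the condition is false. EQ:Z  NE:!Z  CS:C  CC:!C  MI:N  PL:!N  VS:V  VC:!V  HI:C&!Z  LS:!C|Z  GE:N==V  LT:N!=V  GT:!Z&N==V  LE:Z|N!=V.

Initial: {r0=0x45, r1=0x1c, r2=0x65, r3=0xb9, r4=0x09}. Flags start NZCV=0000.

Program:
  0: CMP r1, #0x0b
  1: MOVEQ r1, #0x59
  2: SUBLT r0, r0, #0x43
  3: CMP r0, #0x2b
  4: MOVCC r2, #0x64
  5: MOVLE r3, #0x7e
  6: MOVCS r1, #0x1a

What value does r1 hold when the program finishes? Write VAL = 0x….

VAL = 0x1a

[0] flags=0010 → (cmp)
[1] flags=0010 EQ?F → skip
[2] flags=0010 LT?F → skip
[3] flags=0010 → (cmp)
[4] flags=0010 CC?F → skip
[5] flags=0010 LE?F → skip
[6] flags=0010 CS?T → r1=0x1a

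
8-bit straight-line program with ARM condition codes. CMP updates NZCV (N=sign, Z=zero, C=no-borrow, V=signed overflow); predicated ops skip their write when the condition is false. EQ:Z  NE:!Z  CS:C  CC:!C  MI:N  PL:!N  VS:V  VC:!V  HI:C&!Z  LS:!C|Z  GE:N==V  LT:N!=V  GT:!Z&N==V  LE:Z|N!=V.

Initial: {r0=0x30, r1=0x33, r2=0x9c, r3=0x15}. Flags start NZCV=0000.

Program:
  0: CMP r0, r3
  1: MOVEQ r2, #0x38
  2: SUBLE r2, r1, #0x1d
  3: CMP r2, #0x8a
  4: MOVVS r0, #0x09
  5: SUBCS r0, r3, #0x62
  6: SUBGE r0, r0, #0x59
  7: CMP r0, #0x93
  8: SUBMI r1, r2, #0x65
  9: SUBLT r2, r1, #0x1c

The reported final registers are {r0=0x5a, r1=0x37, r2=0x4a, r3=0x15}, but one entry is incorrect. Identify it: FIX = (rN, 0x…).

FIX = (r2, 0x9c)

0: ✓ CMP  NZCV=0010
1: · MOVEQ
2: · SUBLE
3: ✓ CMP  NZCV=0010
4: · MOVVS
5: ✓ SUBCS  r0←0xb3
6: ✓ SUBGE  r0←0x5a
7: ✓ CMP  NZCV=1001
8: ✓ SUBMI  r1←0x37
9: · SUBLT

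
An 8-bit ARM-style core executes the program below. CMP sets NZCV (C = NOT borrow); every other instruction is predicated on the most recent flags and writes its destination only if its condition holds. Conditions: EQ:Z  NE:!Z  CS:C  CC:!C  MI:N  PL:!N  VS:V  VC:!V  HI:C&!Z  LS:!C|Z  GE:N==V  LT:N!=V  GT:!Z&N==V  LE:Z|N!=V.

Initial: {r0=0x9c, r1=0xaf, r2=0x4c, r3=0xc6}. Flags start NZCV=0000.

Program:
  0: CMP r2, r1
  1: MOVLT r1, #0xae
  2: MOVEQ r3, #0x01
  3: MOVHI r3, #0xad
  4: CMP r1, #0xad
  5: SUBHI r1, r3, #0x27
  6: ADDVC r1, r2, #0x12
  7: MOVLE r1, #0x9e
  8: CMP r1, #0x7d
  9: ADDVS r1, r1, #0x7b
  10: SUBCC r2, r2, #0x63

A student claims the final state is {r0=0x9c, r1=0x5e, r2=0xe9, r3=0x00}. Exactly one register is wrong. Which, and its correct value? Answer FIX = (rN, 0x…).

FIX = (r3, 0xc6)

[0] flags=1001 → (cmp)
[1] flags=1001 LT?F → skip
[2] flags=1001 EQ?F → skip
[3] flags=1001 HI?F → skip
[4] flags=0010 → (cmp)
[5] flags=0010 HI?T → r1=0x9f
[6] flags=0010 VC?T → r1=0x5e
[7] flags=0010 LE?F → skip
[8] flags=1000 → (cmp)
[9] flags=1000 VS?F → skip
[10] flags=1000 CC?T → r2=0xe9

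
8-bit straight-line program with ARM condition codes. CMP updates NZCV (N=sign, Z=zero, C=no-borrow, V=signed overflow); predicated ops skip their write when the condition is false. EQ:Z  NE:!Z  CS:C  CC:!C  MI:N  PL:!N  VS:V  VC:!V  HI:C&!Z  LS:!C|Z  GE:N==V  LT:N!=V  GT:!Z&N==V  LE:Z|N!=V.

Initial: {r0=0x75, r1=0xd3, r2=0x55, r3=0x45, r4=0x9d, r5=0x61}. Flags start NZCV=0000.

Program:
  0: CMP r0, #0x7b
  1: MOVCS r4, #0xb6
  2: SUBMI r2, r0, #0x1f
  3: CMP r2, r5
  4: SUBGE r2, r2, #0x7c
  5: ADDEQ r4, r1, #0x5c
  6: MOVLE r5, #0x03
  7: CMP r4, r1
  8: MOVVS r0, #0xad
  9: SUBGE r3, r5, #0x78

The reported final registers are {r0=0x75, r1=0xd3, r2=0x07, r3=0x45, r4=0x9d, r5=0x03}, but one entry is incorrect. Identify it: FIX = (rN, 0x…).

0: ✓ CMP  NZCV=1000
1: · MOVCS
2: ✓ SUBMI  r2←0x56
3: ✓ CMP  NZCV=1000
4: · SUBGE
5: · ADDEQ
6: ✓ MOVLE  r5←0x03
7: ✓ CMP  NZCV=1000
8: · MOVVS
9: · SUBGE

FIX = (r2, 0x56)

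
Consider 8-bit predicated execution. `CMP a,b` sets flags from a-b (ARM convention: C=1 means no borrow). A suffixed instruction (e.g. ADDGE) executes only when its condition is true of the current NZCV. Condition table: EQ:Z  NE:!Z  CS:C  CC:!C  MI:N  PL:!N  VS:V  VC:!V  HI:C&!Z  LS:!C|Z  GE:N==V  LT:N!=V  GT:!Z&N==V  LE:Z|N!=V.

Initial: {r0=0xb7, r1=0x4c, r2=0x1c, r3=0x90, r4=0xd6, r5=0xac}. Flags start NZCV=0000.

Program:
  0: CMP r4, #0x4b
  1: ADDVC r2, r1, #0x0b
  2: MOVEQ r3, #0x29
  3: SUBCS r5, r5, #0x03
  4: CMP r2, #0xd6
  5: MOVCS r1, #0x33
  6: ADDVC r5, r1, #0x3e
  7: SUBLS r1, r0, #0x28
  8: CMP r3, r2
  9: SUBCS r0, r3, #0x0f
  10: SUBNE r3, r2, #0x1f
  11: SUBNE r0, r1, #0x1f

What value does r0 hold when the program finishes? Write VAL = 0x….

VAL = 0x70

[0] flags=1010 → (cmp)
[1] flags=1010 VC?T → r2=0x57
[2] flags=1010 EQ?F → skip
[3] flags=1010 CS?T → r5=0xa9
[4] flags=1001 → (cmp)
[5] flags=1001 CS?F → skip
[6] flags=1001 VC?F → skip
[7] flags=1001 LS?T → r1=0x8f
[8] flags=0011 → (cmp)
[9] flags=0011 CS?T → r0=0x81
[10] flags=0011 NE?T → r3=0x38
[11] flags=0011 NE?T → r0=0x70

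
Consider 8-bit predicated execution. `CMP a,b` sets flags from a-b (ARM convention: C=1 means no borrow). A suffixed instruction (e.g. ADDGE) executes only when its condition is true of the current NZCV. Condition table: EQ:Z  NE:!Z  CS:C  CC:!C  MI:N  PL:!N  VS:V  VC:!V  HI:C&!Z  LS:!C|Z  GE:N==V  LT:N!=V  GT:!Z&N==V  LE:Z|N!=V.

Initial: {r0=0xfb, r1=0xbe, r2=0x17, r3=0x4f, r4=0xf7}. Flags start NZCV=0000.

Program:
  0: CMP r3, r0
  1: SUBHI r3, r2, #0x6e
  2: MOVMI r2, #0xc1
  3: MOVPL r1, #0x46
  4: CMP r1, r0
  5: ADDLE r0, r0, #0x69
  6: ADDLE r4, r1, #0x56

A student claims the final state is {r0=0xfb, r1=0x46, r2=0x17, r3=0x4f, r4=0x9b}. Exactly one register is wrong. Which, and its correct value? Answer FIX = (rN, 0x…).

FIX = (r4, 0xf7)

[0] flags=0000 → (cmp)
[1] flags=0000 HI?F → skip
[2] flags=0000 MI?F → skip
[3] flags=0000 PL?T → r1=0x46
[4] flags=0000 → (cmp)
[5] flags=0000 LE?F → skip
[6] flags=0000 LE?F → skip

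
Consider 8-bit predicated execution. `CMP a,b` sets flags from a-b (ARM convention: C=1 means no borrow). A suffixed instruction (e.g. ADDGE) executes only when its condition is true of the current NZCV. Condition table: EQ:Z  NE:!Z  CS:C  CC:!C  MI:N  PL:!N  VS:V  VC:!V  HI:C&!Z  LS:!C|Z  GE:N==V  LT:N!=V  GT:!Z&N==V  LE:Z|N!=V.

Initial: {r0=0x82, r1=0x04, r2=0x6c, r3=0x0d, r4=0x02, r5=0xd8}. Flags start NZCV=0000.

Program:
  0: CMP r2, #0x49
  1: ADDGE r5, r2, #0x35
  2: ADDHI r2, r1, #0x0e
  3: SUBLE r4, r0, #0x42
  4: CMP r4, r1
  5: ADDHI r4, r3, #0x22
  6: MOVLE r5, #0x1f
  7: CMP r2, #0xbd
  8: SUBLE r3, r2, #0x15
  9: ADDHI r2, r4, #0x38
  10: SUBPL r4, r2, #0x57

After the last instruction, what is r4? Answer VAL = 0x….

0: ✓ CMP  NZCV=0010
1: ✓ ADDGE  r5←0xa1
2: ✓ ADDHI  r2←0x12
3: · SUBLE
4: ✓ CMP  NZCV=1000
5: · ADDHI
6: ✓ MOVLE  r5←0x1f
7: ✓ CMP  NZCV=0000
8: · SUBLE
9: · ADDHI
10: ✓ SUBPL  r4←0xbb

VAL = 0xbb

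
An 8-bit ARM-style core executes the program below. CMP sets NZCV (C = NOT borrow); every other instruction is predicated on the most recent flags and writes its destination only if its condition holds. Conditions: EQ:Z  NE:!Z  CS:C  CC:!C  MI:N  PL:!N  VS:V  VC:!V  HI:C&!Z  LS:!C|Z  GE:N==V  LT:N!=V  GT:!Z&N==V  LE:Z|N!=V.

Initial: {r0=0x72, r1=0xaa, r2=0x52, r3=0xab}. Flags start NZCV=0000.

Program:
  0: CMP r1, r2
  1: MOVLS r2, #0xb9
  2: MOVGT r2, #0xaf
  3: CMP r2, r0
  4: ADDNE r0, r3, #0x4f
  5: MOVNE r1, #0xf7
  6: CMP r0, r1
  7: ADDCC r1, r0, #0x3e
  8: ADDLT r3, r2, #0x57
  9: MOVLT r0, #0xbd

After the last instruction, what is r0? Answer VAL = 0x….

VAL = 0xfa

0: ✓ CMP  NZCV=0011
1: · MOVLS
2: · MOVGT
3: ✓ CMP  NZCV=1000
4: ✓ ADDNE  r0←0xfa
5: ✓ MOVNE  r1←0xf7
6: ✓ CMP  NZCV=0010
7: · ADDCC
8: · ADDLT
9: · MOVLT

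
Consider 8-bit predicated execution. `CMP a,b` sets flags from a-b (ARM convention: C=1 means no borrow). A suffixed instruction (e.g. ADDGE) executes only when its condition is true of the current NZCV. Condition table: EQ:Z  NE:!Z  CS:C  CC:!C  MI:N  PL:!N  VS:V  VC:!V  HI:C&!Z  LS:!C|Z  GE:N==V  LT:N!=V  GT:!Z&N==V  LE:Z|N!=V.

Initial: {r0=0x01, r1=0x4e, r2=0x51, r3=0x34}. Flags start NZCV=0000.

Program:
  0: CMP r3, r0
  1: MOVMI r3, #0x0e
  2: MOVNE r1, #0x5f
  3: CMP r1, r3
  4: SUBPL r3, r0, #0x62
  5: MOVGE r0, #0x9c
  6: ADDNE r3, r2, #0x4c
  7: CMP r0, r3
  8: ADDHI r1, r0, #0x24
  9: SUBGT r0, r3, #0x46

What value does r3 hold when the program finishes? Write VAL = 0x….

0: ✓ CMP  NZCV=0010
1: · MOVMI
2: ✓ MOVNE  r1←0x5f
3: ✓ CMP  NZCV=0010
4: ✓ SUBPL  r3←0x9f
5: ✓ MOVGE  r0←0x9c
6: ✓ ADDNE  r3←0x9d
7: ✓ CMP  NZCV=1000
8: · ADDHI
9: · SUBGT

VAL = 0x9d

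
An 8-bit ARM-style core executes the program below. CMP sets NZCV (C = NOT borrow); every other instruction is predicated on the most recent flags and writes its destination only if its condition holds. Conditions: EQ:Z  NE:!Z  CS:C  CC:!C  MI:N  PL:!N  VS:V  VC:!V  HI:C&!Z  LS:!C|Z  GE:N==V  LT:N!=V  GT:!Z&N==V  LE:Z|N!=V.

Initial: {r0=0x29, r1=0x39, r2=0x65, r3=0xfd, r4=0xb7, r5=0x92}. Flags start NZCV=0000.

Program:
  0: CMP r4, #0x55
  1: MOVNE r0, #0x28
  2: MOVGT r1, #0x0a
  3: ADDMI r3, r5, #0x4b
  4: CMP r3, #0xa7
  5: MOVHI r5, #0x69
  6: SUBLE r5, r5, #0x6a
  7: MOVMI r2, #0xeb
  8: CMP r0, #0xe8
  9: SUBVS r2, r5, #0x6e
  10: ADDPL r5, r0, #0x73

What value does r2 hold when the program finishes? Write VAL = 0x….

0: ✓ CMP  NZCV=0011
1: ✓ MOVNE  r0←0x28
2: · MOVGT
3: · ADDMI
4: ✓ CMP  NZCV=0010
5: ✓ MOVHI  r5←0x69
6: · SUBLE
7: · MOVMI
8: ✓ CMP  NZCV=0000
9: · SUBVS
10: ✓ ADDPL  r5←0x9b

VAL = 0x65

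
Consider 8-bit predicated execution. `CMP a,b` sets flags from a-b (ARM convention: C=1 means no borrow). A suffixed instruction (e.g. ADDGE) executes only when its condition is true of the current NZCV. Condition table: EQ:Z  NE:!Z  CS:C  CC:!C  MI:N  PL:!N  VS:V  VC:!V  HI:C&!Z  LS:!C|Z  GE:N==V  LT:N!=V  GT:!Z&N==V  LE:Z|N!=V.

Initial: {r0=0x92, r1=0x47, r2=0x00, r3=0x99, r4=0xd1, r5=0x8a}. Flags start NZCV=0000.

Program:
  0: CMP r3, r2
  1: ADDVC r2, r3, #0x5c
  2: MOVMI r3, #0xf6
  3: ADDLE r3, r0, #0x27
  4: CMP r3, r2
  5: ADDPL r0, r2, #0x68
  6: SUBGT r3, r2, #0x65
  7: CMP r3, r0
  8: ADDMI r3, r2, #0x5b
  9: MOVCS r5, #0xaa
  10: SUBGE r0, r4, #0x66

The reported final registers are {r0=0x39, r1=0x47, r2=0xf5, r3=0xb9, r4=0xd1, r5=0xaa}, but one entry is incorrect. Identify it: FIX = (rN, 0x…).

[0] flags=1010 → (cmp)
[1] flags=1010 VC?T → r2=0xf5
[2] flags=1010 MI?T → r3=0xf6
[3] flags=1010 LE?T → r3=0xb9
[4] flags=1000 → (cmp)
[5] flags=1000 PL?F → skip
[6] flags=1000 GT?F → skip
[7] flags=0010 → (cmp)
[8] flags=0010 MI?F → skip
[9] flags=0010 CS?T → r5=0xaa
[10] flags=0010 GE?T → r0=0x6b

FIX = (r0, 0x6b)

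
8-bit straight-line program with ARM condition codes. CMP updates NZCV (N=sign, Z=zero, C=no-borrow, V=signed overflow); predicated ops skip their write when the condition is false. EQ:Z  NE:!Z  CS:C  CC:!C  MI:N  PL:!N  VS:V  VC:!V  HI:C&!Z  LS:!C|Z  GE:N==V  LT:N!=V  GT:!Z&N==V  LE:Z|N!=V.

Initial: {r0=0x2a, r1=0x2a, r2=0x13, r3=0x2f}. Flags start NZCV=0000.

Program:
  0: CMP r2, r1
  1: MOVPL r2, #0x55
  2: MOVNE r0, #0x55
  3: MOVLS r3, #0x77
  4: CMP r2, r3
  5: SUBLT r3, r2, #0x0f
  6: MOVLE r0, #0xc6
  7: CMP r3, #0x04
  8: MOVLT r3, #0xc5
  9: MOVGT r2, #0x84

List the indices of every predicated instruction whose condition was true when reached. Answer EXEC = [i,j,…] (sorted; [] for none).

EXEC = [2,3,5,6]

[0] flags=1000 → (cmp)
[1] flags=1000 PL?F → skip
[2] flags=1000 NE?T → r0=0x55
[3] flags=1000 LS?T → r3=0x77
[4] flags=1000 → (cmp)
[5] flags=1000 LT?T → r3=0x04
[6] flags=1000 LE?T → r0=0xc6
[7] flags=0110 → (cmp)
[8] flags=0110 LT?F → skip
[9] flags=0110 GT?F → skip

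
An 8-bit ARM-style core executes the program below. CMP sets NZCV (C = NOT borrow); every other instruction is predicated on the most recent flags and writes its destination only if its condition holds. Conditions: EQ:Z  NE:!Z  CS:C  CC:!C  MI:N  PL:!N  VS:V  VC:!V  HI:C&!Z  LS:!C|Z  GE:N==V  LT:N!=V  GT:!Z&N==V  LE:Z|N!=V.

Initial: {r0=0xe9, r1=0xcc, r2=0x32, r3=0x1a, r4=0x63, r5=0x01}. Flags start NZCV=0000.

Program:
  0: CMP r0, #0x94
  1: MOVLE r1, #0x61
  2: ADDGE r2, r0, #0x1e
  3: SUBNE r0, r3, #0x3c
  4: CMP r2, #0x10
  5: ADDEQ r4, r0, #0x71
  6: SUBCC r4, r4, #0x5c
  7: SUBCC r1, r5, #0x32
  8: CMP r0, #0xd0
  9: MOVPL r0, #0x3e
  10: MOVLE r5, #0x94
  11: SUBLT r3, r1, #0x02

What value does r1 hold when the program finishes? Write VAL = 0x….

[0] flags=0010 → (cmp)
[1] flags=0010 LE?F → skip
[2] flags=0010 GE?T → r2=0x07
[3] flags=0010 NE?T → r0=0xde
[4] flags=1000 → (cmp)
[5] flags=1000 EQ?F → skip
[6] flags=1000 CC?T → r4=0x07
[7] flags=1000 CC?T → r1=0xcf
[8] flags=0010 → (cmp)
[9] flags=0010 PL?T → r0=0x3e
[10] flags=0010 LE?F → skip
[11] flags=0010 LT?F → skip

VAL = 0xcf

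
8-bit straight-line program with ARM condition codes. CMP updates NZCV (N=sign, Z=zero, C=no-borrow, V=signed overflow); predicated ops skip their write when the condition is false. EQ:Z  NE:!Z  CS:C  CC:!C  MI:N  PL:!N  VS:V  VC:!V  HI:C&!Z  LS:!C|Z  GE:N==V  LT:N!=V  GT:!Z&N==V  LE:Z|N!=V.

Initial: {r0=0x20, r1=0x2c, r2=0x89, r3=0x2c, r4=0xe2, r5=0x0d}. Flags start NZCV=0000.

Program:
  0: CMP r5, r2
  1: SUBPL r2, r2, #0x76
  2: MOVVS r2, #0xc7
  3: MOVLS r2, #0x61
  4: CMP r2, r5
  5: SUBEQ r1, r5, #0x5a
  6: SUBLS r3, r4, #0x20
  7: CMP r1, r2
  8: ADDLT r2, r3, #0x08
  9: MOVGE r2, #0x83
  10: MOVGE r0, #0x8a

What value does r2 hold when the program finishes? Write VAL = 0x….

VAL = 0x34

0: ✓ CMP  NZCV=1001
1: · SUBPL
2: ✓ MOVVS  r2←0xc7
3: ✓ MOVLS  r2←0x61
4: ✓ CMP  NZCV=0010
5: · SUBEQ
6: · SUBLS
7: ✓ CMP  NZCV=1000
8: ✓ ADDLT  r2←0x34
9: · MOVGE
10: · MOVGE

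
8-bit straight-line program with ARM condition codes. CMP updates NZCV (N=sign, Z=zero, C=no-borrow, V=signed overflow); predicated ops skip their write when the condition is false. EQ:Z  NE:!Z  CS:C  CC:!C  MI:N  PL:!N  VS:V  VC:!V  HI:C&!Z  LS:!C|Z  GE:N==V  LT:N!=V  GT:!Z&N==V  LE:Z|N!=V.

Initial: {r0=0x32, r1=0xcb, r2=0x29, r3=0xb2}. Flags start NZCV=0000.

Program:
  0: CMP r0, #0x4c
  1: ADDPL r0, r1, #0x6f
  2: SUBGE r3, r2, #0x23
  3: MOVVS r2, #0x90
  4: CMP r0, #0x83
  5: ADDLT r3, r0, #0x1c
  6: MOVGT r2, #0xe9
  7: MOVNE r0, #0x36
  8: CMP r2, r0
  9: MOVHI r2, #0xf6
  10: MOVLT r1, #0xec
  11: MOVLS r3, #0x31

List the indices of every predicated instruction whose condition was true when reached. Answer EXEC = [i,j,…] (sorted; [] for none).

0: ✓ CMP  NZCV=1000
1: · ADDPL
2: · SUBGE
3: · MOVVS
4: ✓ CMP  NZCV=1001
5: · ADDLT
6: ✓ MOVGT  r2←0xe9
7: ✓ MOVNE  r0←0x36
8: ✓ CMP  NZCV=1010
9: ✓ MOVHI  r2←0xf6
10: ✓ MOVLT  r1←0xec
11: · MOVLS

EXEC = [6,7,9,10]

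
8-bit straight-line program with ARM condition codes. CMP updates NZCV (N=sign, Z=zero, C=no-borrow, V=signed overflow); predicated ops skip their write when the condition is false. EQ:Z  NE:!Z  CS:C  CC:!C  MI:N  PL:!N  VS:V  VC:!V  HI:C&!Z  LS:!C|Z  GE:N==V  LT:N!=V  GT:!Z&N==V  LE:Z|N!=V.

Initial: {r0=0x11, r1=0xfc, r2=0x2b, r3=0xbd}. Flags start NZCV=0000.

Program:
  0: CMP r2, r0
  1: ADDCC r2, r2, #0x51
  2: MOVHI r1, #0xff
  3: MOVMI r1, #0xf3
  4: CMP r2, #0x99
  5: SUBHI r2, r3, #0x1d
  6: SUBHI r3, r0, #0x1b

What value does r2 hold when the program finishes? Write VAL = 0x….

[0] flags=0010 → (cmp)
[1] flags=0010 CC?F → skip
[2] flags=0010 HI?T → r1=0xff
[3] flags=0010 MI?F → skip
[4] flags=1001 → (cmp)
[5] flags=1001 HI?F → skip
[6] flags=1001 HI?F → skip

VAL = 0x2b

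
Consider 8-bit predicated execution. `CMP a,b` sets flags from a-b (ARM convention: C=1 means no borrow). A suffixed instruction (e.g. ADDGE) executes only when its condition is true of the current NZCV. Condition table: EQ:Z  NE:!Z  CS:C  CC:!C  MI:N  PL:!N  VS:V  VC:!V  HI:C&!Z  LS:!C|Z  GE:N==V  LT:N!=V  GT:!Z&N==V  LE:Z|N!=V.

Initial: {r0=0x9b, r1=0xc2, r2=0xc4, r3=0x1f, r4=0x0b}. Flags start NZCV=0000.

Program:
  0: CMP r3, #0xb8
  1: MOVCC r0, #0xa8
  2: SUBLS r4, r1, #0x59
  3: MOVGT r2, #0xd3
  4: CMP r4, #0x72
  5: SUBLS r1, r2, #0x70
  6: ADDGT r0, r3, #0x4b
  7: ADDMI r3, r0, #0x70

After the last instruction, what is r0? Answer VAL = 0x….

VAL = 0xa8

0: ✓ CMP  NZCV=0000
1: ✓ MOVCC  r0←0xa8
2: ✓ SUBLS  r4←0x69
3: ✓ MOVGT  r2←0xd3
4: ✓ CMP  NZCV=1000
5: ✓ SUBLS  r1←0x63
6: · ADDGT
7: ✓ ADDMI  r3←0x18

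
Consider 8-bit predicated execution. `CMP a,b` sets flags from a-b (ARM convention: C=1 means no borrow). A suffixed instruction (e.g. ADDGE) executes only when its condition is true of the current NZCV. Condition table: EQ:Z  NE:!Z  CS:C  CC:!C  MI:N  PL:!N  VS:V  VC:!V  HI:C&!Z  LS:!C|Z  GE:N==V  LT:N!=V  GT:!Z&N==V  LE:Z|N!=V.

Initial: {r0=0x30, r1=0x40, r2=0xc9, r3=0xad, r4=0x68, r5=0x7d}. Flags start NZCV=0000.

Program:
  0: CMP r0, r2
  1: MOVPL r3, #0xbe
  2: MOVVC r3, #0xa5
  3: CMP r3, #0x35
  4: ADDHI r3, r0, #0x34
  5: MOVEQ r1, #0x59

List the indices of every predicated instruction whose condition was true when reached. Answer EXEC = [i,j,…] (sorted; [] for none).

0: ✓ CMP  NZCV=0000
1: ✓ MOVPL  r3←0xbe
2: ✓ MOVVC  r3←0xa5
3: ✓ CMP  NZCV=0011
4: ✓ ADDHI  r3←0x64
5: · MOVEQ

EXEC = [1,2,4]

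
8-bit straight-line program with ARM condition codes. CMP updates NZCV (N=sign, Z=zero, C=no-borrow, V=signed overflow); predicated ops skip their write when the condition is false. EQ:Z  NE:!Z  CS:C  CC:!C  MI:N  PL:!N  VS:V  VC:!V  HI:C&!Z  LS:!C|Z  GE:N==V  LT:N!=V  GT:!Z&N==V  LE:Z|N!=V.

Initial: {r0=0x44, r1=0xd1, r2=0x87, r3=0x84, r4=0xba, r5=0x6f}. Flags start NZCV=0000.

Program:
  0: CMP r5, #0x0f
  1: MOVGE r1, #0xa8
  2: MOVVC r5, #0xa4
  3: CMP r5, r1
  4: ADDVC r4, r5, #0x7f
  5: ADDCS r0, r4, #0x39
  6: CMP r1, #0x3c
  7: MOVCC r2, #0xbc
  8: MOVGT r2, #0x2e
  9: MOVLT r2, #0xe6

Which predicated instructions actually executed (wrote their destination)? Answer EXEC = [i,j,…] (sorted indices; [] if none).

EXEC = [1,2,4,9]

[0] flags=0010 → (cmp)
[1] flags=0010 GE?T → r1=0xa8
[2] flags=0010 VC?T → r5=0xa4
[3] flags=1000 → (cmp)
[4] flags=1000 VC?T → r4=0x23
[5] flags=1000 CS?F → skip
[6] flags=0011 → (cmp)
[7] flags=0011 CC?F → skip
[8] flags=0011 GT?F → skip
[9] flags=0011 LT?T → r2=0xe6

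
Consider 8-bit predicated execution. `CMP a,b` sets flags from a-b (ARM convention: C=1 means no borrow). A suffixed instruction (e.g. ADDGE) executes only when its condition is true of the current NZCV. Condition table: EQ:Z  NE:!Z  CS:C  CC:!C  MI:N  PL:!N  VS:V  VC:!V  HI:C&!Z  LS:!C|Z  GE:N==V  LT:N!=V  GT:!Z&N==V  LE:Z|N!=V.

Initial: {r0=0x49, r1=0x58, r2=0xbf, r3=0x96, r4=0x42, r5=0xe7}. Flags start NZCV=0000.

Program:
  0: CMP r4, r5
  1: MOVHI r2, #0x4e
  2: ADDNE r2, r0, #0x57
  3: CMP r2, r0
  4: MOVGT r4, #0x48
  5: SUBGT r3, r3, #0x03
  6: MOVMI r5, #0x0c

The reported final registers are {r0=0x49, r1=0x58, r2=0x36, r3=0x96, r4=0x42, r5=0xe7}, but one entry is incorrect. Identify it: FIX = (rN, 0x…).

0: ✓ CMP  NZCV=0000
1: · MOVHI
2: ✓ ADDNE  r2←0xa0
3: ✓ CMP  NZCV=0011
4: · MOVGT
5: · SUBGT
6: · MOVMI

FIX = (r2, 0xa0)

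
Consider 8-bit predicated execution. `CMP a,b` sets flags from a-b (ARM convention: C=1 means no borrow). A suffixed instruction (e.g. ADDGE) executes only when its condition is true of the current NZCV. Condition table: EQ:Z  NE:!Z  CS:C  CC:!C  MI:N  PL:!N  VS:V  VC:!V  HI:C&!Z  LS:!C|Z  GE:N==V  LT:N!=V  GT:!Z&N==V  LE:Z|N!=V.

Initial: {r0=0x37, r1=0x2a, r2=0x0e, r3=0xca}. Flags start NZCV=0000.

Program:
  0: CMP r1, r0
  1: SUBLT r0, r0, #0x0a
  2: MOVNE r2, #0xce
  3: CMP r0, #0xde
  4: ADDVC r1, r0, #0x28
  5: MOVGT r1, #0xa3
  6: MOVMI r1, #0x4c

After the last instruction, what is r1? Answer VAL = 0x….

VAL = 0xa3

0: ✓ CMP  NZCV=1000
1: ✓ SUBLT  r0←0x2d
2: ✓ MOVNE  r2←0xce
3: ✓ CMP  NZCV=0000
4: ✓ ADDVC  r1←0x55
5: ✓ MOVGT  r1←0xa3
6: · MOVMI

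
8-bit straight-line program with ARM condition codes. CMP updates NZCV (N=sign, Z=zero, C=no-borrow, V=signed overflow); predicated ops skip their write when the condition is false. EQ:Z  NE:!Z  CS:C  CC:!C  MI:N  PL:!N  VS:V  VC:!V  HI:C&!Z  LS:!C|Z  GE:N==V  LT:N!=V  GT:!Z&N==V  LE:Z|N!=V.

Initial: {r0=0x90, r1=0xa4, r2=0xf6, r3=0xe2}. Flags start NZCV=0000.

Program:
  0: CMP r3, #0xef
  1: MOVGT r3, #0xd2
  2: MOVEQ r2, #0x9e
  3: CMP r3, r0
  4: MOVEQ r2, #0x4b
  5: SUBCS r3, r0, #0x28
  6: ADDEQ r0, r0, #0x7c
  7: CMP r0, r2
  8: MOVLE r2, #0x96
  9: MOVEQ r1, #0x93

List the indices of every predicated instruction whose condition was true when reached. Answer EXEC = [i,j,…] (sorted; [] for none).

EXEC = [5,8]

[0] flags=1000 → (cmp)
[1] flags=1000 GT?F → skip
[2] flags=1000 EQ?F → skip
[3] flags=0010 → (cmp)
[4] flags=0010 EQ?F → skip
[5] flags=0010 CS?T → r3=0x68
[6] flags=0010 EQ?F → skip
[7] flags=1000 → (cmp)
[8] flags=1000 LE?T → r2=0x96
[9] flags=1000 EQ?F → skip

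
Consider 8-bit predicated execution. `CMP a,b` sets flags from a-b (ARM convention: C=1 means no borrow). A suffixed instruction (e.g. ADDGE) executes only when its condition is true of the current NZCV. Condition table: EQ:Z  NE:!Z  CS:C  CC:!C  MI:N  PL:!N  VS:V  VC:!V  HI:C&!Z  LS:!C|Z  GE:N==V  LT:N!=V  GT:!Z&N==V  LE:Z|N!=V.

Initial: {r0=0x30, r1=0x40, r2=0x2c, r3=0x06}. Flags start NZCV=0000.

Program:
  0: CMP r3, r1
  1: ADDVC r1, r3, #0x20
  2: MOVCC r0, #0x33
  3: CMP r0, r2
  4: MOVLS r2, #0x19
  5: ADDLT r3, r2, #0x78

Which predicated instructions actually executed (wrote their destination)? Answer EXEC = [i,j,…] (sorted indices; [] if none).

EXEC = [1,2]

[0] flags=1000 → (cmp)
[1] flags=1000 VC?T → r1=0x26
[2] flags=1000 CC?T → r0=0x33
[3] flags=0010 → (cmp)
[4] flags=0010 LS?F → skip
[5] flags=0010 LT?F → skip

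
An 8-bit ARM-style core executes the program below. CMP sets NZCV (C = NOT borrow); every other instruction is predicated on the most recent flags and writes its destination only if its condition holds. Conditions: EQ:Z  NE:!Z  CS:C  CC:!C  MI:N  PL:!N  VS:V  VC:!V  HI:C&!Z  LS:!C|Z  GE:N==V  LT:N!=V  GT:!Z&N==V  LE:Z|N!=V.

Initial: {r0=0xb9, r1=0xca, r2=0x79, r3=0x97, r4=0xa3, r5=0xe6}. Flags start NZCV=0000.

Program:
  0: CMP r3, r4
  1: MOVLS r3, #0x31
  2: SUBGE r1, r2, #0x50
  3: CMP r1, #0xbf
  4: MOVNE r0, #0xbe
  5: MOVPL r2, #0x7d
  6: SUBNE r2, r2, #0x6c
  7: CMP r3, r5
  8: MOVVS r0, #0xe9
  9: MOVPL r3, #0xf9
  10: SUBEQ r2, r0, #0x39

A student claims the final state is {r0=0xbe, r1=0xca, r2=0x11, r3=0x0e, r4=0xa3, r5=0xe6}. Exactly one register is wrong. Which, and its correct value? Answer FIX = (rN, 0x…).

FIX = (r3, 0xf9)

[0] flags=1000 → (cmp)
[1] flags=1000 LS?T → r3=0x31
[2] flags=1000 GE?F → skip
[3] flags=0010 → (cmp)
[4] flags=0010 NE?T → r0=0xbe
[5] flags=0010 PL?T → r2=0x7d
[6] flags=0010 NE?T → r2=0x11
[7] flags=0000 → (cmp)
[8] flags=0000 VS?F → skip
[9] flags=0000 PL?T → r3=0xf9
[10] flags=0000 EQ?F → skip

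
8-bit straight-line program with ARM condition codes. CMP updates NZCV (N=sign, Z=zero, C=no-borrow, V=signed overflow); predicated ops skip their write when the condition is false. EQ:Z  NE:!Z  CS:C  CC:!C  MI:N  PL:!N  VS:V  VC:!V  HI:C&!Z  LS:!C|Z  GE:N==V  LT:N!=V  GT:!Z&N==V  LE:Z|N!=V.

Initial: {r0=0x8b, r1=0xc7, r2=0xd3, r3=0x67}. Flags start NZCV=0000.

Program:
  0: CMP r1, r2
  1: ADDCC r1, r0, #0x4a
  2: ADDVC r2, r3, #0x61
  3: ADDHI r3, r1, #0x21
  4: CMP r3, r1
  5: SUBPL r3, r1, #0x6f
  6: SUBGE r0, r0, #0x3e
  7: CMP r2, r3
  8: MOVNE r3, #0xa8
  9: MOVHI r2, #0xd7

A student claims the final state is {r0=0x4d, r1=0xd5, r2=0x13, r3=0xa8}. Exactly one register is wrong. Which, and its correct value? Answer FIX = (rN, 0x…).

FIX = (r2, 0xd7)

0: ✓ CMP  NZCV=1000
1: ✓ ADDCC  r1←0xd5
2: ✓ ADDVC  r2←0xc8
3: · ADDHI
4: ✓ CMP  NZCV=1001
5: · SUBPL
6: ✓ SUBGE  r0←0x4d
7: ✓ CMP  NZCV=0011
8: ✓ MOVNE  r3←0xa8
9: ✓ MOVHI  r2←0xd7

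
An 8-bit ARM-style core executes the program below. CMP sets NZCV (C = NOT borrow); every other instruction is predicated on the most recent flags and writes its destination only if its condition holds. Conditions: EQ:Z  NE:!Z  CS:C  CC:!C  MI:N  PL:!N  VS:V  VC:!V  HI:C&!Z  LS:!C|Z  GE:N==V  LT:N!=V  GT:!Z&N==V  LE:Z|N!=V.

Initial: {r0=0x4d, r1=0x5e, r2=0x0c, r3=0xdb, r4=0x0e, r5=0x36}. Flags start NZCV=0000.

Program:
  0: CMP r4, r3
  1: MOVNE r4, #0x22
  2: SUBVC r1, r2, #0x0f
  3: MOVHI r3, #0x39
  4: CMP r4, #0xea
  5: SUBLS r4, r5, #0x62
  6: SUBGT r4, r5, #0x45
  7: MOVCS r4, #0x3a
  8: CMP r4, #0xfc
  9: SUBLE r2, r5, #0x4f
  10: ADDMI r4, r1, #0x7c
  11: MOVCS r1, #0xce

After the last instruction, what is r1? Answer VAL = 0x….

[0] flags=0000 → (cmp)
[1] flags=0000 NE?T → r4=0x22
[2] flags=0000 VC?T → r1=0xfd
[3] flags=0000 HI?F → skip
[4] flags=0000 → (cmp)
[5] flags=0000 LS?T → r4=0xd4
[6] flags=0000 GT?T → r4=0xf1
[7] flags=0000 CS?F → skip
[8] flags=1000 → (cmp)
[9] flags=1000 LE?T → r2=0xe7
[10] flags=1000 MI?T → r4=0x79
[11] flags=1000 CS?F → skip

VAL = 0xfd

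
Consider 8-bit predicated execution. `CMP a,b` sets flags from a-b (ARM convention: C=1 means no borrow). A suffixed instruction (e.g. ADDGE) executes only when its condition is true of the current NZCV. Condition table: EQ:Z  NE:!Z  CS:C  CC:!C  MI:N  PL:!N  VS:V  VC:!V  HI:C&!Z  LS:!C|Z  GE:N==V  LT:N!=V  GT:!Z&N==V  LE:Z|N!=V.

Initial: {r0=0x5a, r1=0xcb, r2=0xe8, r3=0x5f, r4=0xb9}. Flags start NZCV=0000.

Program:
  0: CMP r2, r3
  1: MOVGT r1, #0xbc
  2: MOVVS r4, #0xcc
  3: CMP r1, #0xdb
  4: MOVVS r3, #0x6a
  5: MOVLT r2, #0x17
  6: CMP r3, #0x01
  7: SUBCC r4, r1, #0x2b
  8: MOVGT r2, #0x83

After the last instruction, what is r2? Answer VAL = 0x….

[0] flags=1010 → (cmp)
[1] flags=1010 GT?F → skip
[2] flags=1010 VS?F → skip
[3] flags=1000 → (cmp)
[4] flags=1000 VS?F → skip
[5] flags=1000 LT?T → r2=0x17
[6] flags=0010 → (cmp)
[7] flags=0010 CC?F → skip
[8] flags=0010 GT?T → r2=0x83

VAL = 0x83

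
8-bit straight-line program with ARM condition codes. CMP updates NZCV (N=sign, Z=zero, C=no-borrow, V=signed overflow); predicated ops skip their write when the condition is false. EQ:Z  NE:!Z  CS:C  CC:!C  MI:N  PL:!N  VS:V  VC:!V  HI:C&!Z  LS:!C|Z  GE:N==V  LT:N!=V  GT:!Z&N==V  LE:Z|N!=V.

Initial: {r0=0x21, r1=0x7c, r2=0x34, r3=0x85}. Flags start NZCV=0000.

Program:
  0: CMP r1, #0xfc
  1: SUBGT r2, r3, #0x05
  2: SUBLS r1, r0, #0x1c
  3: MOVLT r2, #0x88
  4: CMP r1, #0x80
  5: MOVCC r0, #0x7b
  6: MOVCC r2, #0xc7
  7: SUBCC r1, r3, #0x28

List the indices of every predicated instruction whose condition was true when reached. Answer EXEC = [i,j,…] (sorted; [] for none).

0: ✓ CMP  NZCV=1001
1: ✓ SUBGT  r2←0x80
2: ✓ SUBLS  r1←0x05
3: · MOVLT
4: ✓ CMP  NZCV=1001
5: ✓ MOVCC  r0←0x7b
6: ✓ MOVCC  r2←0xc7
7: ✓ SUBCC  r1←0x5d

EXEC = [1,2,5,6,7]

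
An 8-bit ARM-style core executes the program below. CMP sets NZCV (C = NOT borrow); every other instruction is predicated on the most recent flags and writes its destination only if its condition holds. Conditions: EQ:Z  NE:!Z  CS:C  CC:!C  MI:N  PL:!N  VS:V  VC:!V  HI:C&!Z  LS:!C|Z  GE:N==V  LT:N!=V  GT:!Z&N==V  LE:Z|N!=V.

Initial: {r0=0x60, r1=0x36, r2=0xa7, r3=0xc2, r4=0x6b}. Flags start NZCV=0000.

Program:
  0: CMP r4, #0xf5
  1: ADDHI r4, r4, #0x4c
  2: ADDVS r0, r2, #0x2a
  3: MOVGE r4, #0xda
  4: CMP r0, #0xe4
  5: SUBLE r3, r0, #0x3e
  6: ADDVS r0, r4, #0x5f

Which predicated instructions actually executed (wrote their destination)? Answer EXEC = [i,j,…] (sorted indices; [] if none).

EXEC = [3]

[0] flags=0000 → (cmp)
[1] flags=0000 HI?F → skip
[2] flags=0000 VS?F → skip
[3] flags=0000 GE?T → r4=0xda
[4] flags=0000 → (cmp)
[5] flags=0000 LE?F → skip
[6] flags=0000 VS?F → skip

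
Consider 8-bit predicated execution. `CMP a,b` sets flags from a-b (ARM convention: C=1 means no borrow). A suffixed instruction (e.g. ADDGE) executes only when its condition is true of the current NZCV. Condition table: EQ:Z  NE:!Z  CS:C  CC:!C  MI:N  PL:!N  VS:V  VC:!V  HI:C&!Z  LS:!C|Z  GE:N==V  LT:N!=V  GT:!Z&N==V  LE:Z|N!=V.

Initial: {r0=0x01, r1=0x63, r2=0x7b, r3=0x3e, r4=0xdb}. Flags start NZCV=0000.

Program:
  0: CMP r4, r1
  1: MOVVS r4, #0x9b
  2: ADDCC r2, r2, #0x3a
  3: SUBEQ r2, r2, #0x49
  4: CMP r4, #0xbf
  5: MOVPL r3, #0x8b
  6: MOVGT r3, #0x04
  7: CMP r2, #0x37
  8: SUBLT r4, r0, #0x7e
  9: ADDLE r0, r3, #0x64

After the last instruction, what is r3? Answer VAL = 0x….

[0] flags=0011 → (cmp)
[1] flags=0011 VS?T → r4=0x9b
[2] flags=0011 CC?F → skip
[3] flags=0011 EQ?F → skip
[4] flags=1000 → (cmp)
[5] flags=1000 PL?F → skip
[6] flags=1000 GT?F → skip
[7] flags=0010 → (cmp)
[8] flags=0010 LT?F → skip
[9] flags=0010 LE?F → skip

VAL = 0x3e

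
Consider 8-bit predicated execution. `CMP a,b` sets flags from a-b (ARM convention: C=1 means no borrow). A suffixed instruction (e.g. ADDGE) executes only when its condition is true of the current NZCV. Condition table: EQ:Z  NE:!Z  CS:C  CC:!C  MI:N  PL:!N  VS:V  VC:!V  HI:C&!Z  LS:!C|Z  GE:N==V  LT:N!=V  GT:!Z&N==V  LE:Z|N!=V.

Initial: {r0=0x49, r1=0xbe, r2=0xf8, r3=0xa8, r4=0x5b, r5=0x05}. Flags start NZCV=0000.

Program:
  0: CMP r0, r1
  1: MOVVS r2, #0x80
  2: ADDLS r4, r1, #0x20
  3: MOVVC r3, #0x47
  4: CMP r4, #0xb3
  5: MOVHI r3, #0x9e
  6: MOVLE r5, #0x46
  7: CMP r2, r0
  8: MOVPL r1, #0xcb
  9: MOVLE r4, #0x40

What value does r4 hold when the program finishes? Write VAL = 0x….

0: ✓ CMP  NZCV=1001
1: ✓ MOVVS  r2←0x80
2: ✓ ADDLS  r4←0xde
3: · MOVVC
4: ✓ CMP  NZCV=0010
5: ✓ MOVHI  r3←0x9e
6: · MOVLE
7: ✓ CMP  NZCV=0011
8: ✓ MOVPL  r1←0xcb
9: ✓ MOVLE  r4←0x40

VAL = 0x40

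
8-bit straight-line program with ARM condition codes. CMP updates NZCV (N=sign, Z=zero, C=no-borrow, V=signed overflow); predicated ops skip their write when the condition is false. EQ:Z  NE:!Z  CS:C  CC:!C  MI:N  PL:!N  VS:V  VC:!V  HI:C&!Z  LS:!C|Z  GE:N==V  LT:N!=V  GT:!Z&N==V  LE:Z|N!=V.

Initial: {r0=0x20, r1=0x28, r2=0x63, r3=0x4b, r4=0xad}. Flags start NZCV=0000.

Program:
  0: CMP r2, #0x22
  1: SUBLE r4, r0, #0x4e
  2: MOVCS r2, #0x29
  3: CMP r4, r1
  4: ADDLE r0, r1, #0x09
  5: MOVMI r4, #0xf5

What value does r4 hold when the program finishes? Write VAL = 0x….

VAL = 0xf5

0: ✓ CMP  NZCV=0010
1: · SUBLE
2: ✓ MOVCS  r2←0x29
3: ✓ CMP  NZCV=1010
4: ✓ ADDLE  r0←0x31
5: ✓ MOVMI  r4←0xf5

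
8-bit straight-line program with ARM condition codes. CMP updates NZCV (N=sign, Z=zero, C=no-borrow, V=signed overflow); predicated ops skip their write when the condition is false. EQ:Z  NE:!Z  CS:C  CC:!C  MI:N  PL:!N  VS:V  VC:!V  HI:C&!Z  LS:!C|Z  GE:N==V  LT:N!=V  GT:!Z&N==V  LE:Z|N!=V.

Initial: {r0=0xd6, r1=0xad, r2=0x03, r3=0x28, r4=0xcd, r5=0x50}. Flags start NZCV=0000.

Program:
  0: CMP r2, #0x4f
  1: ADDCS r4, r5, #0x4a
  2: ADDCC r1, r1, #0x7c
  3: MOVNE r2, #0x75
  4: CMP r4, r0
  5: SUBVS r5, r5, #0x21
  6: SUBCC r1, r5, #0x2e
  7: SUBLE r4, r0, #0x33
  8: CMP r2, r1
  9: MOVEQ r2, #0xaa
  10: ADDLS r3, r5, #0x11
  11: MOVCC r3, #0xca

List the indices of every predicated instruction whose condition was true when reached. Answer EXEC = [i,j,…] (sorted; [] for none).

EXEC = [2,3,6,7]

[0] flags=1000 → (cmp)
[1] flags=1000 CS?F → skip
[2] flags=1000 CC?T → r1=0x29
[3] flags=1000 NE?T → r2=0x75
[4] flags=1000 → (cmp)
[5] flags=1000 VS?F → skip
[6] flags=1000 CC?T → r1=0x22
[7] flags=1000 LE?T → r4=0xa3
[8] flags=0010 → (cmp)
[9] flags=0010 EQ?F → skip
[10] flags=0010 LS?F → skip
[11] flags=0010 CC?F → skip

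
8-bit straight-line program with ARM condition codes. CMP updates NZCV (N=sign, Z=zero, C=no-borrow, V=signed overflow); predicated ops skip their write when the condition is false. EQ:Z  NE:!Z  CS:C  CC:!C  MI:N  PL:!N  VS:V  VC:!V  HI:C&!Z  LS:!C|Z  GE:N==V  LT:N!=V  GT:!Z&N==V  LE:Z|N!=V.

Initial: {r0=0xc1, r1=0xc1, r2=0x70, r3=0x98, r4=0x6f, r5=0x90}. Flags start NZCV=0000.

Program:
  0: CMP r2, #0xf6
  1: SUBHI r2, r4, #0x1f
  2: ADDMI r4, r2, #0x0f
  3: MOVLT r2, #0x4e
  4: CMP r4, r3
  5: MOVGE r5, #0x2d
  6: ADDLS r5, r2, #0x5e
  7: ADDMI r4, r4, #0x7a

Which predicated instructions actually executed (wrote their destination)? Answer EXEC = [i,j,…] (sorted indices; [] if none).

EXEC = [5,6,7]

[0] flags=0000 → (cmp)
[1] flags=0000 HI?F → skip
[2] flags=0000 MI?F → skip
[3] flags=0000 LT?F → skip
[4] flags=1001 → (cmp)
[5] flags=1001 GE?T → r5=0x2d
[6] flags=1001 LS?T → r5=0xce
[7] flags=1001 MI?T → r4=0xe9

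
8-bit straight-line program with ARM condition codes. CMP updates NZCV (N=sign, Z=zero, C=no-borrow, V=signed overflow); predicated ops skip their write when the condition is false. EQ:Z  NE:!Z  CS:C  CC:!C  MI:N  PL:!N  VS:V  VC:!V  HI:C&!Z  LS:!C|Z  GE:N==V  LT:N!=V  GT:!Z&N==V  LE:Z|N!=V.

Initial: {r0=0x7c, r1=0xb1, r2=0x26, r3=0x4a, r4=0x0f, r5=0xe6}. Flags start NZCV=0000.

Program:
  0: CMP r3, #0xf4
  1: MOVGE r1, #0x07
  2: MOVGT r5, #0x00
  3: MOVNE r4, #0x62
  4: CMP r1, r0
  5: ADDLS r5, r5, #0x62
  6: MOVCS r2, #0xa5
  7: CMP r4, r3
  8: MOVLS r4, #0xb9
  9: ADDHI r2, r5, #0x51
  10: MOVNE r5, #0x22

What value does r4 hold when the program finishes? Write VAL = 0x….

VAL = 0x62

0: ✓ CMP  NZCV=0000
1: ✓ MOVGE  r1←0x07
2: ✓ MOVGT  r5←0x00
3: ✓ MOVNE  r4←0x62
4: ✓ CMP  NZCV=1000
5: ✓ ADDLS  r5←0x62
6: · MOVCS
7: ✓ CMP  NZCV=0010
8: · MOVLS
9: ✓ ADDHI  r2←0xb3
10: ✓ MOVNE  r5←0x22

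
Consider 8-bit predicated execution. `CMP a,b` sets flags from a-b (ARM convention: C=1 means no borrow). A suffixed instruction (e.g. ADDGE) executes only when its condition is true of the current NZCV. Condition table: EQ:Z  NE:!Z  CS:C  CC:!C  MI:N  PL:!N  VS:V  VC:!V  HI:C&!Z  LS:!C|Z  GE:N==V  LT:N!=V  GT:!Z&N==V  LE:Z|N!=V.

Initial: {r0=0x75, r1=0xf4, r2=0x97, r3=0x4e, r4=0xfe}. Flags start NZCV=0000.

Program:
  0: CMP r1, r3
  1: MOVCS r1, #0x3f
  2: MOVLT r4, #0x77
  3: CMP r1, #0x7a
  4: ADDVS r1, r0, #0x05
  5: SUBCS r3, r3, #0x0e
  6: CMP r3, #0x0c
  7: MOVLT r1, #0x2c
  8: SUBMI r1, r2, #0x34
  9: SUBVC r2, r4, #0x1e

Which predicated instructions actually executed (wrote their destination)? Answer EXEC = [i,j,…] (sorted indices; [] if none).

[0] flags=1010 → (cmp)
[1] flags=1010 CS?T → r1=0x3f
[2] flags=1010 LT?T → r4=0x77
[3] flags=1000 → (cmp)
[4] flags=1000 VS?F → skip
[5] flags=1000 CS?F → skip
[6] flags=0010 → (cmp)
[7] flags=0010 LT?F → skip
[8] flags=0010 MI?F → skip
[9] flags=0010 VC?T → r2=0x59

EXEC = [1,2,9]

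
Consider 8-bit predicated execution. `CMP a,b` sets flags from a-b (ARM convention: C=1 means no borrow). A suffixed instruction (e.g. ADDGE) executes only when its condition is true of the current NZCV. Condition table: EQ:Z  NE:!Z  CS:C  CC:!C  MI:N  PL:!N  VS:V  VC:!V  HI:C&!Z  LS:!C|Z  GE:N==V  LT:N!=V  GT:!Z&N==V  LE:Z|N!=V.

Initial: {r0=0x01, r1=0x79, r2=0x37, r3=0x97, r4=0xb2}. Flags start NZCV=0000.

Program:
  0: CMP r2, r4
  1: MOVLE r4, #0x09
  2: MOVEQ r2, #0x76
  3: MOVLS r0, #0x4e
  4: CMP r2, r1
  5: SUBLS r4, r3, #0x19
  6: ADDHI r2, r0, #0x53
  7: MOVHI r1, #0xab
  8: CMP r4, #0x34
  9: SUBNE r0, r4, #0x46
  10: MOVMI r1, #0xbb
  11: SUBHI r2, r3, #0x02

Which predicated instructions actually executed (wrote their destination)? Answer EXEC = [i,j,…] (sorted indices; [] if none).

EXEC = [3,5,9,11]

0: ✓ CMP  NZCV=1001
1: · MOVLE
2: · MOVEQ
3: ✓ MOVLS  r0←0x4e
4: ✓ CMP  NZCV=1000
5: ✓ SUBLS  r4←0x7e
6: · ADDHI
7: · MOVHI
8: ✓ CMP  NZCV=0010
9: ✓ SUBNE  r0←0x38
10: · MOVMI
11: ✓ SUBHI  r2←0x95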